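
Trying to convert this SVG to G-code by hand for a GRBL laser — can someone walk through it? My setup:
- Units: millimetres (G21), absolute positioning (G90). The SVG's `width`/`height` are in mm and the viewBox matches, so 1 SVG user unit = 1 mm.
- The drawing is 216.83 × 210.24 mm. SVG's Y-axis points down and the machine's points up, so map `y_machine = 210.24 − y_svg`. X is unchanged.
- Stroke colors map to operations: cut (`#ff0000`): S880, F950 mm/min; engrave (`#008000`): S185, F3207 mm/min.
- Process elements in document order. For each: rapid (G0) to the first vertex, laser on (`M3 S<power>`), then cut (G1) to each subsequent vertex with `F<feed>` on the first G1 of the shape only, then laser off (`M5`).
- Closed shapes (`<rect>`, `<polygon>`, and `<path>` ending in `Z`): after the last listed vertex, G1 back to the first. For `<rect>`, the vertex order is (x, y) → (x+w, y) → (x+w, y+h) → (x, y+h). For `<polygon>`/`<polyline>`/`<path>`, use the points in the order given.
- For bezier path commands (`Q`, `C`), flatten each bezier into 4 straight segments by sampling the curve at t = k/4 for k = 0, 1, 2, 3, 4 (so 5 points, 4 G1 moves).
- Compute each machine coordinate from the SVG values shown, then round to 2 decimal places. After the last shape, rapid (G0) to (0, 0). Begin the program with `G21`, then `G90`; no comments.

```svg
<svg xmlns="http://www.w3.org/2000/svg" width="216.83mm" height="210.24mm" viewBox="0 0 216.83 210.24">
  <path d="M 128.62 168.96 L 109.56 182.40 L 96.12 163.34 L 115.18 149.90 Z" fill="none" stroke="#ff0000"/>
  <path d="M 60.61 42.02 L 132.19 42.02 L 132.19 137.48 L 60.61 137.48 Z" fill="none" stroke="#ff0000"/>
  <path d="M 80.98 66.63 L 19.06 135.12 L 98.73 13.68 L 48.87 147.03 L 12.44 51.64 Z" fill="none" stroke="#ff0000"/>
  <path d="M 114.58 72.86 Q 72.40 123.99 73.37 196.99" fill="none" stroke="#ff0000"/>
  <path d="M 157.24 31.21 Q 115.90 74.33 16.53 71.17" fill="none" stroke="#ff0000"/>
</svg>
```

G21
G90
G0 X128.62 Y41.28
M3 S880
G1 X109.56 Y27.84 F950
G1 X96.12 Y46.90
G1 X115.18 Y60.34
G1 X128.62 Y41.28
M5
G0 X60.61 Y168.22
M3 S880
G1 X132.19 Y168.22 F950
G1 X132.19 Y72.76
G1 X60.61 Y72.76
G1 X60.61 Y168.22
M5
G0 X80.98 Y143.61
M3 S880
G1 X19.06 Y75.12 F950
G1 X98.73 Y196.56
G1 X48.87 Y63.21
G1 X12.44 Y158.60
G1 X80.98 Y143.61
M5
G0 X114.58 Y137.38
M3 S880
G1 X96.19 Y110.45 F950
G1 X83.19 Y80.78
G1 X75.58 Y48.38
G1 X73.37 Y13.25
M5
G0 X157.24 Y179.03
M3 S880
G1 X132.94 Y160.36 F950
G1 X101.39 Y147.48
G1 X62.59 Y140.38
G1 X16.53 Y139.07
M5
G0 X0.00 Y0.00

1 u = 1 mm; y_m = 210.24 − y.

[1] `<path>` regular polygon, #ff0000→cut S880 F950: (128.62,41.28) → (109.56,27.84) → (96.12,46.90) → (115.18,60.34) → (128.62,41.28) (closed)

[2] `<path>` rectangle, #ff0000→cut S880 F950: (60.61,168.22) → (132.19,168.22) → (132.19,72.76) → (60.61,72.76) → (60.61,168.22) (closed)

[3] `<path>` closed polygon, #ff0000→cut S880 F950: (80.98,143.61) → (19.06,75.12) → (98.73,196.56) → (48.87,63.21) → (12.44,158.60) → (80.98,143.61) (closed)

[4] `<path>` quadratic bezier, #ff0000→cut S880 F950: (114.58,137.38) → (96.19,110.45) → (83.19,80.78) → (75.58,48.38) → (73.37,13.25)

[5] `<path>` quadratic bezier, #ff0000→cut S880 F950: (157.24,179.03) → (132.94,160.36) → (101.39,147.48) → (62.59,140.38) → (16.53,139.07)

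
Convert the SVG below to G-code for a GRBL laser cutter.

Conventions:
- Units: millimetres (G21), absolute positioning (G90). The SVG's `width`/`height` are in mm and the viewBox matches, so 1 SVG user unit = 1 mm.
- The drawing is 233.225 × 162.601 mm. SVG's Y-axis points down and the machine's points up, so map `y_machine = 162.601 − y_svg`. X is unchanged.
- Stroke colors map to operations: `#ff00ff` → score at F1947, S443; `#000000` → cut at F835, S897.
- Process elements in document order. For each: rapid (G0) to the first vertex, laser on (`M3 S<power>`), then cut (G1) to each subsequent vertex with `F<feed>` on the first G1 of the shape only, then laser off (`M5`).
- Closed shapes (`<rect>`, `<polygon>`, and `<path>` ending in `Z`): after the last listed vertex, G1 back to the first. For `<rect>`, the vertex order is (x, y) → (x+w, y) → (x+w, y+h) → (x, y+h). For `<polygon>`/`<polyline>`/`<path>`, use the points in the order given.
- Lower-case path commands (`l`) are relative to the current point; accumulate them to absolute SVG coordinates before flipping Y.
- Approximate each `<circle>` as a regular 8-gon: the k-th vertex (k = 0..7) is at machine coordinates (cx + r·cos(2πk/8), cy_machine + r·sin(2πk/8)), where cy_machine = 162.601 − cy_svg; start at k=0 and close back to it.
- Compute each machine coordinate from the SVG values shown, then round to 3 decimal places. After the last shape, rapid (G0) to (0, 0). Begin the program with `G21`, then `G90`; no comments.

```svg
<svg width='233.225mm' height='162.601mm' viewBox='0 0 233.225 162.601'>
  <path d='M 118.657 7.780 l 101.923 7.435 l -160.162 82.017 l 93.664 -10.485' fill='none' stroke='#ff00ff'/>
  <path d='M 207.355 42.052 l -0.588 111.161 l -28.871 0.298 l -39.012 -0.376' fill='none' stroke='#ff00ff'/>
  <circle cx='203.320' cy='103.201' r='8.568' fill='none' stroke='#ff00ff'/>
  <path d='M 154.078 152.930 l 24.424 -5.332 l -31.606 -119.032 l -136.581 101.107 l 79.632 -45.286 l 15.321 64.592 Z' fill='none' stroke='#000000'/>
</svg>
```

G21
G90
G0 X118.657 Y154.821
M3 S443
G1 X220.580 Y147.386 F1947
G1 X60.418 Y65.369
G1 X154.082 Y75.854
M5
G0 X207.355 Y120.549
M3 S443
G1 X206.767 Y9.388 F1947
G1 X177.896 Y9.090
G1 X138.884 Y9.466
M5
G0 X211.888 Y59.400
M3 S443
G1 X209.378 Y65.458 F1947
G1 X203.320 Y67.968
G1 X197.262 Y65.458
G1 X194.752 Y59.400
G1 X197.262 Y53.342
G1 X203.320 Y50.832
G1 X209.378 Y53.342
G1 X211.888 Y59.400
M5
G0 X154.078 Y9.671
M3 S897
G1 X178.502 Y15.003 F835
G1 X146.896 Y134.035
G1 X10.315 Y32.928
G1 X89.947 Y78.214
G1 X105.268 Y13.622
G1 X154.078 Y9.671
M5
G0 X0.000 Y0.000

Since the viewBox matches the mm dimensions, user units are millimetres directly. The only transform is the Y-flip y_m = 162.601 − y_svg.

Shape 1 is a open polyline drawn with `<path>`. Its stroke #ff00ff means score at S443, F1947. After flipping Y the toolpath is (118.657,154.821) → (220.580,147.386) → (60.418,65.369) → (154.082,75.854).

Shape 2 is a open polyline drawn with `<path>`. Its stroke #ff00ff means score at S443, F1947. After flipping Y the toolpath is (207.355,120.549) → (206.767,9.388) → (177.896,9.090) → (138.884,9.466).

Shape 3 is a circle drawn with `<circle>`. Its stroke #ff00ff means score at S443, F1947. After flipping Y the toolpath is (211.888,59.400) → (209.378,65.458) → (203.320,67.968) → (197.262,65.458) → (194.752,59.400) → (197.262,53.342) → (203.320,50.832) → (209.378,53.342) → (211.888,59.400), returning to the start.

Shape 4 is a closed polygon drawn with `<path>`. Its stroke #000000 means cut at S897, F835. After flipping Y the toolpath is (154.078,9.671) → (178.502,15.003) → (146.896,134.035) → (10.315,32.928) → (89.947,78.214) → (105.268,13.622) → (154.078,9.671), returning to the start.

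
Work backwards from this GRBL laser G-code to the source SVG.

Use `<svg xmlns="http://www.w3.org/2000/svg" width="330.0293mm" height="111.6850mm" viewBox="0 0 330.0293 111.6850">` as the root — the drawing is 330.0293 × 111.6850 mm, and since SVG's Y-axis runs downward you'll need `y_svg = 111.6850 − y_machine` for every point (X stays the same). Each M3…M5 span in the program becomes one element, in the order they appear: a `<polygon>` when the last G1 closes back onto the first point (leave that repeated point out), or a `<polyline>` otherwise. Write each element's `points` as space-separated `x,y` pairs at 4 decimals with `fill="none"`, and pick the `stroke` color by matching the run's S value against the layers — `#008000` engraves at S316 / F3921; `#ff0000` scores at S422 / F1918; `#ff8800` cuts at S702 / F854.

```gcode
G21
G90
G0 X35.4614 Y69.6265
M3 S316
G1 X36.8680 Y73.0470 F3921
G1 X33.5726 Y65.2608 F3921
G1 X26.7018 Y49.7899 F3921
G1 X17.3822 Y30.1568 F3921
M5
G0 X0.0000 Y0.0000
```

y_svg = 111.6850 − y_m. Every run uses S316, so all elements get stroke `#008000` (engrave).

[1] open run; points: 35.4614,42.0585 36.8680,38.6380 33.5726,46.4242 26.7018,61.8951 17.3822,81.5282

<svg xmlns="http://www.w3.org/2000/svg" width="330.0293mm" height="111.6850mm" viewBox="0 0 330.0293 111.6850">
  <polyline points="35.4614,42.0585 36.8680,38.6380 33.5726,46.4242 26.7018,61.8951 17.3822,81.5282" fill="none" stroke="#008000"/>
</svg>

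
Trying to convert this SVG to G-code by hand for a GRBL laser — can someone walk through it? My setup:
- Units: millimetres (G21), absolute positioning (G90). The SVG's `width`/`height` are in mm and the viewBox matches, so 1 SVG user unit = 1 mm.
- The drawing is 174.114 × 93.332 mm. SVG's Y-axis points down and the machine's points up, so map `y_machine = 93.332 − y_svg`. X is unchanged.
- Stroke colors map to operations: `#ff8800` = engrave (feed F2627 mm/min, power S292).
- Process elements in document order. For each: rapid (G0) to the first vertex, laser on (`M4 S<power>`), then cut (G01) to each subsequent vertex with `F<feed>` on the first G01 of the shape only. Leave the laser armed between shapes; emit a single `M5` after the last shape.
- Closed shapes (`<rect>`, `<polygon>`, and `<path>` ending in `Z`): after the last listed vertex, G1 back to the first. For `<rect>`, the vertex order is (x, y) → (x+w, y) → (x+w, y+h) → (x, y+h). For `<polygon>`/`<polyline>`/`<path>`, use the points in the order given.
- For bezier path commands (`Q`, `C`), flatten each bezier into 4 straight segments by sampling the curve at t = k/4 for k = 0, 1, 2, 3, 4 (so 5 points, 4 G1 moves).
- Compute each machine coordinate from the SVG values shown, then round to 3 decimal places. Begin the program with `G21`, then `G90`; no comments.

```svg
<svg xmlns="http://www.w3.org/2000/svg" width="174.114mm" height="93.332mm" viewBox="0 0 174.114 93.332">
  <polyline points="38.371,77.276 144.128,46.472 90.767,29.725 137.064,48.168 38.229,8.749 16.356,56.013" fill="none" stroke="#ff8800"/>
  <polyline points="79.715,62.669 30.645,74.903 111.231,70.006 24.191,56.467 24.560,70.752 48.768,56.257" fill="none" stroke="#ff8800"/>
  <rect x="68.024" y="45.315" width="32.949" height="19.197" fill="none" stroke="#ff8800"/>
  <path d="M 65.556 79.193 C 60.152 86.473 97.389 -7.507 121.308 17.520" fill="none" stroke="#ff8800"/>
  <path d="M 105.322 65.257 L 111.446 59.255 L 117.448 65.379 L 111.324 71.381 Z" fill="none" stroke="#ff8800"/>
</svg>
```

Since the viewBox matches the mm dimensions, user units are millimetres directly. The only transform is the Y-flip y_m = 93.332 − y_svg.

Shape 1 is a open polyline drawn with `<polyline>`. Its stroke #ff8800 means engrave at S292, F2627. After flipping Y the toolpath is (38.371,16.056) → (144.128,46.860) → (90.767,63.607) → (137.064,45.164) → (38.229,84.583) → (16.356,37.319).

Shape 2 is a open polyline drawn with `<polyline>`. Its stroke #ff8800 means engrave at S292, F2627. After flipping Y the toolpath is (79.715,30.663) → (30.645,18.429) → (111.231,23.326) → (24.191,36.865) → (24.560,22.580) → (48.768,37.075).

Shape 3 is a rectangle drawn with `<rect>`. Its stroke #ff8800 means engrave at S292, F2627. After flipping Y the toolpath is (68.024,48.017) → (100.973,48.017) → (100.973,28.820) → (68.024,28.820) → (68.024,48.017), returning to the start.

Shape 4 is a cubic bezier drawn with `<path>`. Its stroke #ff8800 means engrave at S292, F2627. After flipping Y the toolpath is (65.556,14.139) → (68.624,24.224) → (82.436,51.631) → (101.746,75.710) → (121.308,75.812).

Shape 5 is a regular polygon drawn with `<path>`. Its stroke #ff8800 means engrave at S292, F2627. After flipping Y the toolpath is (105.322,28.075) → (111.446,34.077) → (117.448,27.953) → (111.324,21.951) → (105.322,28.075), returning to the start.

G21
G90
G0 X38.371 Y16.056
M4 S292
G01 X144.128 Y46.860 F2627
G01 X90.767 Y63.607
G01 X137.064 Y45.164
G01 X38.229 Y84.583
G01 X16.356 Y37.319
G0 X79.715 Y30.663
M4 S292
G01 X30.645 Y18.429 F2627
G01 X111.231 Y23.326
G01 X24.191 Y36.865
G01 X24.560 Y22.580
G01 X48.768 Y37.075
G0 X68.024 Y48.017
M4 S292
G01 X100.973 Y48.017 F2627
G01 X100.973 Y28.820
G01 X68.024 Y28.820
G01 X68.024 Y48.017
G0 X65.556 Y14.139
M4 S292
G01 X68.624 Y24.224 F2627
G01 X82.436 Y51.631
G01 X101.746 Y75.710
G01 X121.308 Y75.812
G0 X105.322 Y28.075
M4 S292
G01 X111.446 Y34.077 F2627
G01 X117.448 Y27.953
G01 X111.324 Y21.951
G01 X105.322 Y28.075
M5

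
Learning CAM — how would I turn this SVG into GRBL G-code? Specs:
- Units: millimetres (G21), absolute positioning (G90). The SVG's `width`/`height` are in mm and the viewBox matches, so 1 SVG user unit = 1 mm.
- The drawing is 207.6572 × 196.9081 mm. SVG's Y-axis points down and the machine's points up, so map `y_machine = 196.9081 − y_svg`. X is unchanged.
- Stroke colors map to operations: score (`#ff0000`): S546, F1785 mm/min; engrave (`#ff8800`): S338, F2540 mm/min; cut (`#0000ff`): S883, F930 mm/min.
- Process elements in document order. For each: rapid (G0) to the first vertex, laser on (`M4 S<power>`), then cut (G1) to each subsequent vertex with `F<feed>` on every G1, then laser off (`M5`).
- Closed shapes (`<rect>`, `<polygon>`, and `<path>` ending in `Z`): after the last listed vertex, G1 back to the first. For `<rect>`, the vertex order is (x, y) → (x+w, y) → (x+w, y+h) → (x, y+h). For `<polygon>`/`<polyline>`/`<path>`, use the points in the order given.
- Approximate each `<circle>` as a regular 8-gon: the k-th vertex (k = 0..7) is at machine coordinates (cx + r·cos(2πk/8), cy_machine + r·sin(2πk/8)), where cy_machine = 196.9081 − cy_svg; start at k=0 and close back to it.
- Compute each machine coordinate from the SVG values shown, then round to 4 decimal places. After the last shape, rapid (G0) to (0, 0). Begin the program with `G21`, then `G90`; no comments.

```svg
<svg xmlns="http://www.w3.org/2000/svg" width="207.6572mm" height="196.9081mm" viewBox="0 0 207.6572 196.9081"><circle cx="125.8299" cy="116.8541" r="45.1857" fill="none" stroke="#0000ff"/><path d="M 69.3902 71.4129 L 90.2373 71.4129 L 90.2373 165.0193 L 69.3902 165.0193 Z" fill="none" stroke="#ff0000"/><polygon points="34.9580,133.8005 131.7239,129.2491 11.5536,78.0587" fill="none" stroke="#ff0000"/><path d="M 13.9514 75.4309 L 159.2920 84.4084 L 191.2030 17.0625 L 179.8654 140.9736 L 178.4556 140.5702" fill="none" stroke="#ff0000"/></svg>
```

Since the viewBox matches the mm dimensions, user units are millimetres directly. The only transform is the Y-flip y_m = 196.9081 − y_svg.

Shape 1 is a circle drawn with `<circle>`. Its stroke #0000ff means cut at S883, F930. After flipping Y the toolpath is (171.0156,80.0540) → (157.7810,112.0051) → (125.8299,125.2397) → (93.8788,112.0051) → (80.6442,80.0540) → (93.8788,48.1029) → (125.8299,34.8683) → (157.7810,48.1029) → (171.0156,80.0540), returning to the start.

Shape 2 is a rectangle drawn with `<path>`. Its stroke #ff0000 means score at S546, F1785. After flipping Y the toolpath is (69.3902,125.4952) → (90.2373,125.4952) → (90.2373,31.8888) → (69.3902,31.8888) → (69.3902,125.4952), returning to the start.

Shape 3 is a closed polygon drawn with `<polygon>`. Its stroke #ff0000 means score at S546, F1785. After flipping Y the toolpath is (34.9580,63.1076) → (131.7239,67.6590) → (11.5536,118.8494) → (34.9580,63.1076), returning to the start.

Shape 4 is a open polyline drawn with `<path>`. Its stroke #ff0000 means score at S546, F1785. After flipping Y the toolpath is (13.9514,121.4772) → (159.2920,112.4997) → (191.2030,179.8456) → (179.8654,55.9345) → (178.4556,56.3379).

G21
G90
G0 X171.0156 Y80.0540
M4 S883
G1 X157.7810 Y112.0051 F930
G1 X125.8299 Y125.2397 F930
G1 X93.8788 Y112.0051 F930
G1 X80.6442 Y80.0540 F930
G1 X93.8788 Y48.1029 F930
G1 X125.8299 Y34.8683 F930
G1 X157.7810 Y48.1029 F930
G1 X171.0156 Y80.0540 F930
M5
G0 X69.3902 Y125.4952
M4 S546
G1 X90.2373 Y125.4952 F1785
G1 X90.2373 Y31.8888 F1785
G1 X69.3902 Y31.8888 F1785
G1 X69.3902 Y125.4952 F1785
M5
G0 X34.9580 Y63.1076
M4 S546
G1 X131.7239 Y67.6590 F1785
G1 X11.5536 Y118.8494 F1785
G1 X34.9580 Y63.1076 F1785
M5
G0 X13.9514 Y121.4772
M4 S546
G1 X159.2920 Y112.4997 F1785
G1 X191.2030 Y179.8456 F1785
G1 X179.8654 Y55.9345 F1785
G1 X178.4556 Y56.3379 F1785
M5
G0 X0.0000 Y0.0000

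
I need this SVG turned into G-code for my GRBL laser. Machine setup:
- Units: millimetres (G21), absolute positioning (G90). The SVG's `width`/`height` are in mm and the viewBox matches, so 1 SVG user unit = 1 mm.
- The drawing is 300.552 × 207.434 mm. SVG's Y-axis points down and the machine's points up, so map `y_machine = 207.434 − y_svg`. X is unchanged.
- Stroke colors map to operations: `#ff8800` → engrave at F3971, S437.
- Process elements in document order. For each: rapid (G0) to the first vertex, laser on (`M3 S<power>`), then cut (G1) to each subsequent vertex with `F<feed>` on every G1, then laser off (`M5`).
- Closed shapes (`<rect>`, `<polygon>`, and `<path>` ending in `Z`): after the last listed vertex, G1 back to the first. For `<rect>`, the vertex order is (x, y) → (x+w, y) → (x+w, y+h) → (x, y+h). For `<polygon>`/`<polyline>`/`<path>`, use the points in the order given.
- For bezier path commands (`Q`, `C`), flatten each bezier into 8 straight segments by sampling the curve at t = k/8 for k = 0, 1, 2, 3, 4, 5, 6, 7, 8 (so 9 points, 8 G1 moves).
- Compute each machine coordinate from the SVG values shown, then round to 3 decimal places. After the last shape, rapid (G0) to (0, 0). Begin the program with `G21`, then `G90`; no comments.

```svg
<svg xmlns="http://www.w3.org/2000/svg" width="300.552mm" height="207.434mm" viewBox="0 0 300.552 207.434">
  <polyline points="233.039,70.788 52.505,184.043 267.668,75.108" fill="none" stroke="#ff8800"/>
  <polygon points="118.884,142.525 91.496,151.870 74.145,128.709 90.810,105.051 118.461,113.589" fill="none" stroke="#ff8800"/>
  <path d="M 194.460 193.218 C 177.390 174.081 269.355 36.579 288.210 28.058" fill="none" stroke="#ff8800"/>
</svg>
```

G21
G90
G0 X233.039 Y136.646
M3 S437
G1 X52.505 Y23.391 F3971
G1 X267.668 Y132.326 F3971
M5
G0 X118.884 Y64.909
M3 S437
G1 X91.496 Y55.564 F3971
G1 X74.145 Y78.725 F3971
G1 X90.810 Y102.383 F3971
G1 X118.461 Y93.845 F3971
G1 X118.884 Y64.909 F3971
M5
G0 X194.460 Y14.216
M3 S437
G1 X192.814 Y26.458 F3971
G1 X199.256 Y46.897 F3971
G1 X211.650 Y72.637 F3971
G1 X227.863 Y100.777 F3971
G1 X245.760 Y128.420 F3971
G1 X263.207 Y152.666 F3971
G1 X278.068 Y170.618 F3971
G1 X288.210 Y179.376 F3971
M5
G0 X0.000 Y0.000

1 u = 1 mm; y_m = 207.434 − y.

[1] `<polyline>` open polyline, #ff8800→engrave S437 F3971: (233.039,136.646) → (52.505,23.391) → (267.668,132.326)

[2] `<polygon>` regular polygon, #ff8800→engrave S437 F3971: (118.884,64.909) → (91.496,55.564) → (74.145,78.725) → (90.810,102.383) → (118.461,93.845) → (118.884,64.909) (closed)

[3] `<path>` cubic bezier, #ff8800→engrave S437 F3971: (194.460,14.216) → (192.814,26.458) → (199.256,46.897) → (211.650,72.637) → (227.863,100.777) → (245.760,128.420) → (263.207,152.666) → (278.068,170.618) → (288.210,179.376)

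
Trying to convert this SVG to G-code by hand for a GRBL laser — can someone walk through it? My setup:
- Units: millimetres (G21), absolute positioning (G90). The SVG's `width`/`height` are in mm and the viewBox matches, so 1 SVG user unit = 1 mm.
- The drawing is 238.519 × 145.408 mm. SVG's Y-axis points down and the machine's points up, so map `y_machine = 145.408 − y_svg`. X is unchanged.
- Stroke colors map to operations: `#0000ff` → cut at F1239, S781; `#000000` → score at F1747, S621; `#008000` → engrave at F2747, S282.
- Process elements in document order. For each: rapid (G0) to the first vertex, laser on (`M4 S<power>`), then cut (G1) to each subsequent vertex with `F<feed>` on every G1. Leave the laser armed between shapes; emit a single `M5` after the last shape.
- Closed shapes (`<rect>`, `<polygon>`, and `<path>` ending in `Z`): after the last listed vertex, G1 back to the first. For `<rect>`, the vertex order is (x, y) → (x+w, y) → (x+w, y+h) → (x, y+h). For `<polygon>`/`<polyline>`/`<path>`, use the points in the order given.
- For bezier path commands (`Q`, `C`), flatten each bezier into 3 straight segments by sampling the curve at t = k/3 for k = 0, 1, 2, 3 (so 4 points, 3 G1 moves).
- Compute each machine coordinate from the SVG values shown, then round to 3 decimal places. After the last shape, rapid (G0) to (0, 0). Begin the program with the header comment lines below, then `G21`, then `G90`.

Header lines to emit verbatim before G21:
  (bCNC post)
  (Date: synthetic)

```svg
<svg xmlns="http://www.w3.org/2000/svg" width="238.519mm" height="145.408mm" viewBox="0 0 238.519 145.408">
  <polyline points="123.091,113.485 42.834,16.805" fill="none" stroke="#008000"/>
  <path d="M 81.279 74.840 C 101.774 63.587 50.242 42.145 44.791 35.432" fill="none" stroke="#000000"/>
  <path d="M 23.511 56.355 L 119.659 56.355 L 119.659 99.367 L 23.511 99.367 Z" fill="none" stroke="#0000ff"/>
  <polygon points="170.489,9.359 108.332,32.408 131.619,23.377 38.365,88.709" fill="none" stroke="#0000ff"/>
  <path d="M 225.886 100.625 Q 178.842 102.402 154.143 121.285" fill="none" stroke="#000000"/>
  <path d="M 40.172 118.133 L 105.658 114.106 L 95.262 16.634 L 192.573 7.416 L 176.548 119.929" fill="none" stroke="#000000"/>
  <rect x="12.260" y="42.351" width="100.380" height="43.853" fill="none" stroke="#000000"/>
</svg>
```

(bCNC post)
(Date: synthetic)
G21
G90
G0 X123.091 Y31.923
M4 S282
G1 X42.834 Y128.603 F2747
G0 X81.279 Y70.568
M4 S621
G1 X82.139 Y84.294 F1747
G1 X61.228 Y99.276 F1747
G1 X44.791 Y109.976 F1747
G0 X23.511 Y89.053
M4 S781
G1 X119.659 Y89.053 F1239
G1 X119.659 Y46.041 F1239
G1 X23.511 Y46.041 F1239
G1 X23.511 Y89.053 F1239
G0 X170.489 Y136.049
M4 S781
G1 X108.332 Y113.000 F1239
G1 X131.619 Y122.031 F1239
G1 X38.365 Y56.699 F1239
G1 X170.489 Y136.049 F1239
G0 X225.886 Y44.783
M4 S621
G1 X197.006 Y41.698 F1747
G1 X173.092 Y34.811 F1747
G1 X154.143 Y24.123 F1747
G0 X40.172 Y27.275
M4 S621
G1 X105.658 Y31.302 F1747
G1 X95.262 Y128.774 F1747
G1 X192.573 Y137.992 F1747
G1 X176.548 Y25.479 F1747
G0 X12.260 Y103.057
M4 S621
G1 X112.640 Y103.057 F1747
G1 X112.640 Y59.204 F1747
G1 X12.260 Y59.204 F1747
G1 X12.260 Y103.057 F1747
M5
G0 X0.000 Y0.000

Since the viewBox matches the mm dimensions, user units are millimetres directly. The only transform is the Y-flip y_m = 145.408 − y_svg.

Shape 1 is a line segment drawn with `<polyline>`. Its stroke #008000 means engrave at S282, F2747. After flipping Y the toolpath is (123.091,31.923) → (42.834,128.603).

Shape 2 is a cubic bezier drawn with `<path>`. Its stroke #000000 means score at S621, F1747. After flipping Y the toolpath is (81.279,70.568) → (82.139,84.294) → (61.228,99.276) → (44.791,109.976).

Shape 3 is a rectangle drawn with `<path>`. Its stroke #0000ff means cut at S781, F1239. After flipping Y the toolpath is (23.511,89.053) → (119.659,89.053) → (119.659,46.041) → (23.511,46.041) → (23.511,89.053), returning to the start.

Shape 4 is a closed polygon drawn with `<polygon>`. Its stroke #0000ff means cut at S781, F1239. After flipping Y the toolpath is (170.489,136.049) → (108.332,113.000) → (131.619,122.031) → (38.365,56.699) → (170.489,136.049), returning to the start.

Shape 5 is a quadratic bezier drawn with `<path>`. Its stroke #000000 means score at S621, F1747. After flipping Y the toolpath is (225.886,44.783) → (197.006,41.698) → (173.092,34.811) → (154.143,24.123).

Shape 6 is a open polyline drawn with `<path>`. Its stroke #000000 means score at S621, F1747. After flipping Y the toolpath is (40.172,27.275) → (105.658,31.302) → (95.262,128.774) → (192.573,137.992) → (176.548,25.479).

Shape 7 is a rectangle drawn with `<rect>`. Its stroke #000000 means score at S621, F1747. After flipping Y the toolpath is (12.260,103.057) → (112.640,103.057) → (112.640,59.204) → (12.260,59.204) → (12.260,103.057), returning to the start.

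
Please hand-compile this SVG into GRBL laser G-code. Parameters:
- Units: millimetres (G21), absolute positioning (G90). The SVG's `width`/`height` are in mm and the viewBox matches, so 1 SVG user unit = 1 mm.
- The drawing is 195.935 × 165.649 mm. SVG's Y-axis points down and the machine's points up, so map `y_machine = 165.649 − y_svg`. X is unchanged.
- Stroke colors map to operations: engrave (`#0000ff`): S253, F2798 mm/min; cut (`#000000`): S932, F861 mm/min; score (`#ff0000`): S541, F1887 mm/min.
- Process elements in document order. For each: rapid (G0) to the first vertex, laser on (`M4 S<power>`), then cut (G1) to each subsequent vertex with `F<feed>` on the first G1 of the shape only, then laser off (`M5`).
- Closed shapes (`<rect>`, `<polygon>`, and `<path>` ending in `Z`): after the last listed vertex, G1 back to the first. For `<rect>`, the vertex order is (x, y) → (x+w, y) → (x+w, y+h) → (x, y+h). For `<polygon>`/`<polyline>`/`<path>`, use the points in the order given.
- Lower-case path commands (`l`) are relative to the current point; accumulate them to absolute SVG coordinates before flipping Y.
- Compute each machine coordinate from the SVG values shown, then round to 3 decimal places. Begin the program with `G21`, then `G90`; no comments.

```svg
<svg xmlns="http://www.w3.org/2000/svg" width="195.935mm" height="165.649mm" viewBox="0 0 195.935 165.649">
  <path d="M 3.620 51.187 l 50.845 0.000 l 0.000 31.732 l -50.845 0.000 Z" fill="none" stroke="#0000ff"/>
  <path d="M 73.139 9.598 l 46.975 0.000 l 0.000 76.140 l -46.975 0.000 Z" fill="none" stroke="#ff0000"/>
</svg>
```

viewBox `0 0 195.935 165.649` with mm width/height → 1 unit = 1 mm. Flip: y_m = 165.649 − y_svg.

**Shape 1** — `<path>` rectangle, stroke `#0000ff` → engrave (S253, F2798). Machine vertices: (3.620,114.462) → (54.465,114.462) → (54.465,82.730) → (3.620,82.730) → (3.620,114.462). Closed: final G1 returns to the first vertex.

**Shape 2** — `<path>` rectangle, stroke `#ff0000` → score (S541, F1887). Machine vertices: (73.139,156.051) → (120.114,156.051) → (120.114,79.911) → (73.139,79.911) → (73.139,156.051). Closed: final G1 returns to the first vertex.

G21
G90
G0 X3.620 Y114.462
M4 S253
G1 X54.465 Y114.462 F2798
G1 X54.465 Y82.730
G1 X3.620 Y82.730
G1 X3.620 Y114.462
M5
G0 X73.139 Y156.051
M4 S541
G1 X120.114 Y156.051 F1887
G1 X120.114 Y79.911
G1 X73.139 Y79.911
G1 X73.139 Y156.051
M5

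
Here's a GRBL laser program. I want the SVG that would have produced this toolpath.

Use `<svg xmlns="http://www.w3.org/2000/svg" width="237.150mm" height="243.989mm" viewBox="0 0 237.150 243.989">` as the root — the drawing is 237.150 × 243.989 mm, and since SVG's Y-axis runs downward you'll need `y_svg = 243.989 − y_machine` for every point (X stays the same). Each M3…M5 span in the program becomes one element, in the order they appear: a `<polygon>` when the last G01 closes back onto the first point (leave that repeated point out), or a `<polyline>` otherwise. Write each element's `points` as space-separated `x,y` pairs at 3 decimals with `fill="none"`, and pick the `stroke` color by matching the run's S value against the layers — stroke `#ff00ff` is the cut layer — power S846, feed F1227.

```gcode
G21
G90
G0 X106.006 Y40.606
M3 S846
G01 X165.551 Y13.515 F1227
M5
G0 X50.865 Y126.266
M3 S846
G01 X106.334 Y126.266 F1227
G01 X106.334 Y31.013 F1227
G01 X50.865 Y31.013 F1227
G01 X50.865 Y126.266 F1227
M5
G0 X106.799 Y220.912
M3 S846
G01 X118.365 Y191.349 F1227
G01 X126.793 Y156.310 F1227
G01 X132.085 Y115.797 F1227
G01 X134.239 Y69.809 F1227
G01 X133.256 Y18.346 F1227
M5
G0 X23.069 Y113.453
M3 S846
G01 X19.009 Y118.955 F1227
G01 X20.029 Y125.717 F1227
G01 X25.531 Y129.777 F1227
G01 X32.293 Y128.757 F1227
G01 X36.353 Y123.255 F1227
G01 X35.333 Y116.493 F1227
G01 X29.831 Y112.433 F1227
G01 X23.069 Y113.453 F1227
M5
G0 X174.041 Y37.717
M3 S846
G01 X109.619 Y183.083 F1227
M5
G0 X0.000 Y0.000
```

Each laser-on run becomes one SVG element. Flip Y back into SVG space with y_svg = 243.989 − y_machine. Every run uses S846, so all elements get stroke `#ff00ff` (cut).

Run 1: The run is open, so emit a `<polyline>` with points (Y-flipped): 106.006,203.383 165.551,230.474.

Run 2: The run returns to its start, so emit a `<polygon>` with points (Y-flipped): 50.865,117.723 106.334,117.723 106.334,212.976 50.865,212.976.

Run 3: The run is open, so emit a `<polyline>` with points (Y-flipped): 106.799,23.077 118.365,52.640 126.793,87.679 132.085,128.192 134.239,174.180 133.256,225.643.

Run 4: The run returns to its start, so emit a `<polygon>` with points (Y-flipped): 23.069,130.536 19.009,125.034 20.029,118.272 25.531,114.212 32.293,115.232 36.353,120.734 35.333,127.496 29.831,131.556.

Run 5: The run is open, so emit a `<polyline>` with points (Y-flipped): 174.041,206.272 109.619,60.906.

<svg xmlns="http://www.w3.org/2000/svg" width="237.150mm" height="243.989mm" viewBox="0 0 237.150 243.989">
  <polyline points="106.006,203.383 165.551,230.474" fill="none" stroke="#ff00ff"/>
  <polygon points="50.865,117.723 106.334,117.723 106.334,212.976 50.865,212.976" fill="none" stroke="#ff00ff"/>
  <polyline points="106.799,23.077 118.365,52.640 126.793,87.679 132.085,128.192 134.239,174.180 133.256,225.643" fill="none" stroke="#ff00ff"/>
  <polygon points="23.069,130.536 19.009,125.034 20.029,118.272 25.531,114.212 32.293,115.232 36.353,120.734 35.333,127.496 29.831,131.556" fill="none" stroke="#ff00ff"/>
  <polyline points="174.041,206.272 109.619,60.906" fill="none" stroke="#ff00ff"/>
</svg>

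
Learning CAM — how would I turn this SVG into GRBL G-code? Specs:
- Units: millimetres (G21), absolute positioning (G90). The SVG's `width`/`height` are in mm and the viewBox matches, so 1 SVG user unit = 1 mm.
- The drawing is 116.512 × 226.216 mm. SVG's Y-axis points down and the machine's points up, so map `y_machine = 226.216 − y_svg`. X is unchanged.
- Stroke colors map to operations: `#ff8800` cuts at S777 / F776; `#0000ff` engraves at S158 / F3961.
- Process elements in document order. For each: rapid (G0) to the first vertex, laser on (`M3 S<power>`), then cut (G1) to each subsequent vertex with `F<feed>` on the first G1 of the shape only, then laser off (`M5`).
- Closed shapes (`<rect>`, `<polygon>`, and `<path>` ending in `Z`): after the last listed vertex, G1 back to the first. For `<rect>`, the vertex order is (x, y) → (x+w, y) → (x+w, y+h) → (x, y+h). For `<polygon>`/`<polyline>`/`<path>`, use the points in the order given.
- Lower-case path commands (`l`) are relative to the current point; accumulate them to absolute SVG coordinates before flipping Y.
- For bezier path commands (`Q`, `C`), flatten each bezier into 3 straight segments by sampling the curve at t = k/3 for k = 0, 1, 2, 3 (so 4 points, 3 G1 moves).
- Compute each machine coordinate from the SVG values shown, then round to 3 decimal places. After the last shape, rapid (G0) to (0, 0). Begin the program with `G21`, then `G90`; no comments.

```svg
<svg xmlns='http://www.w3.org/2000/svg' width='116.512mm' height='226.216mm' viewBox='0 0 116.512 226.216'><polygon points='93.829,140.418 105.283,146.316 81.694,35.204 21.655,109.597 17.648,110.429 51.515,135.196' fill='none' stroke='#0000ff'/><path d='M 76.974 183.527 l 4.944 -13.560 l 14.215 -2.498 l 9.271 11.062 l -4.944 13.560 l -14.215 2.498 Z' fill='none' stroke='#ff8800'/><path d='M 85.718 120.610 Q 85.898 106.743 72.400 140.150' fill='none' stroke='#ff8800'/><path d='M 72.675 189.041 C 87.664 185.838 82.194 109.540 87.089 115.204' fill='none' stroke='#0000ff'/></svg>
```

G21
G90
G0 X93.829 Y85.798
M3 S158
G1 X105.283 Y79.900 F3961
G1 X81.694 Y191.012
G1 X21.655 Y116.619
G1 X17.648 Y115.787
G1 X51.515 Y91.020
G1 X93.829 Y85.798
M5
G0 X76.974 Y42.689
M3 S777
G1 X81.918 Y56.249 F776
G1 X96.133 Y58.747
G1 X105.404 Y47.685
G1 X100.460 Y34.125
G1 X86.245 Y31.627
G1 X76.974 Y42.689
M5
G0 X85.718 Y105.606
M3 S777
G1 X84.318 Y109.598 F776
G1 X79.879 Y103.085
G1 X72.400 Y86.066
M5
G0 X72.675 Y37.175
M3 S158
G1 X81.986 Y59.000 F3961
G1 X84.507 Y95.098
G1 X87.089 Y111.012
M5
G0 X0.000 Y0.000

viewBox `0 0 116.512 226.216` with mm width/height → 1 unit = 1 mm. Flip: y_m = 226.216 − y_svg.

**Shape 1** — `<polygon>` closed polygon, stroke `#0000ff` → engrave (S158, F3961). Machine vertices: (93.829,85.798) → (105.283,79.900) → (81.694,191.012) → (21.655,116.619) → (17.648,115.787) → (51.515,91.020) → (93.829,85.798). Closed: final G1 returns to the first vertex.

**Shape 2** — `<path>` regular polygon, stroke `#ff8800` → cut (S777, F776). Machine vertices: (76.974,42.689) → (81.918,56.249) → (96.133,58.747) → (105.404,47.685) → (100.460,34.125) → (86.245,31.627) → (76.974,42.689). Closed: final G1 returns to the first vertex.

**Shape 3** — `<path>` quadratic bezier, stroke `#ff8800` → cut (S777, F776). Control points (SVG): P0=(85.718,120.610), P1=(85.898,106.743), P2=(72.400,140.150); sampled at t=k/3. Machine vertices: (85.718,105.606) → (84.318,109.598) → (79.879,103.085) → (72.400,86.066). Open path.

**Shape 4** — `<path>` cubic bezier, stroke `#0000ff` → engrave (S158, F3961). Control points (SVG): P0=(72.675,189.041), P1=(87.664,185.838), P2=(82.194,109.540), P3=(87.089,115.204); sampled at t=k/3. Machine vertices: (72.675,37.175) → (81.986,59.000) → (84.507,95.098) → (87.089,111.012). Open path.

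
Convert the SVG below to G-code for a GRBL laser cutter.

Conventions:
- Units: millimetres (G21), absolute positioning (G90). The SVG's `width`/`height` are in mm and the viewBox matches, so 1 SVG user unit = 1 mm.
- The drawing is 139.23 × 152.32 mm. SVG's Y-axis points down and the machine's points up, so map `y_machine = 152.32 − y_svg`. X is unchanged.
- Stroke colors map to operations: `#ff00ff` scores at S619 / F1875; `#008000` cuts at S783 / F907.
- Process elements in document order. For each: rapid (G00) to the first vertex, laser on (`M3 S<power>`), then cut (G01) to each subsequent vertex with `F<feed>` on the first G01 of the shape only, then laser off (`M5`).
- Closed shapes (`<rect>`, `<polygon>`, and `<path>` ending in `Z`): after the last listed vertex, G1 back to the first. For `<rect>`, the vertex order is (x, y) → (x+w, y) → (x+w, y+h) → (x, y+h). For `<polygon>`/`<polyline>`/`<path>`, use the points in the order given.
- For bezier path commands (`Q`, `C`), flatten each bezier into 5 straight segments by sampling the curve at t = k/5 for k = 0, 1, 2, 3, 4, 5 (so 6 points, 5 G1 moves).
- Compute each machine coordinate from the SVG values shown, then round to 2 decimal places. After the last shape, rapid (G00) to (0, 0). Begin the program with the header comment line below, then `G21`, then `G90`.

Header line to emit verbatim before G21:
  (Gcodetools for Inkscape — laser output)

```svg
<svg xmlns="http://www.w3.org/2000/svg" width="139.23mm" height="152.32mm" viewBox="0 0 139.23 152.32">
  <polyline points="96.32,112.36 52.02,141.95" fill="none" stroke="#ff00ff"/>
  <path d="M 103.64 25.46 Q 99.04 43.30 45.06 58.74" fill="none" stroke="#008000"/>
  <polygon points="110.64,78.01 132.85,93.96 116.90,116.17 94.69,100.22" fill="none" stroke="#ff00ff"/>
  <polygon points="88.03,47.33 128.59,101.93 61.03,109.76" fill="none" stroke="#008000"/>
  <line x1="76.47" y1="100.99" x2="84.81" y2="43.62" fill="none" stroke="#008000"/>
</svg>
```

1 u = 1 mm; y_m = 152.32 − y.

[1] `<polyline>` line segment, #ff00ff→score S619 F1875: (96.32,39.96) → (52.02,10.37)

[2] `<path>` quadratic bezier, #008000→cut S783 F907: (103.64,126.86) → (99.82,119.82) → (92.06,112.97) → (80.34,106.32) → (64.68,99.85) → (45.06,93.58)

[3] `<polygon>` regular polygon, #ff00ff→score S619 F1875: (110.64,74.31) → (132.85,58.36) → (116.90,36.15) → (94.69,52.10) → (110.64,74.31) (closed)

[4] `<polygon>` regular polygon, #008000→cut S783 F907: (88.03,104.99) → (128.59,50.39) → (61.03,42.56) → (88.03,104.99) (closed)

[5] `<line>` line segment, #008000→cut S783 F907: (76.47,51.33) → (84.81,108.70)

(Gcodetools for Inkscape — laser output)
G21
G90
G00 X96.32 Y39.96
M3 S619
G01 X52.02 Y10.37 F1875
M5
G00 X103.64 Y126.86
M3 S783
G01 X99.82 Y119.82 F907
G01 X92.06 Y112.97
G01 X80.34 Y106.32
G01 X64.68 Y99.85
G01 X45.06 Y93.58
M5
G00 X110.64 Y74.31
M3 S619
G01 X132.85 Y58.36 F1875
G01 X116.90 Y36.15
G01 X94.69 Y52.10
G01 X110.64 Y74.31
M5
G00 X88.03 Y104.99
M3 S783
G01 X128.59 Y50.39 F907
G01 X61.03 Y42.56
G01 X88.03 Y104.99
M5
G00 X76.47 Y51.33
M3 S783
G01 X84.81 Y108.70 F907
M5
G00 X0.00 Y0.00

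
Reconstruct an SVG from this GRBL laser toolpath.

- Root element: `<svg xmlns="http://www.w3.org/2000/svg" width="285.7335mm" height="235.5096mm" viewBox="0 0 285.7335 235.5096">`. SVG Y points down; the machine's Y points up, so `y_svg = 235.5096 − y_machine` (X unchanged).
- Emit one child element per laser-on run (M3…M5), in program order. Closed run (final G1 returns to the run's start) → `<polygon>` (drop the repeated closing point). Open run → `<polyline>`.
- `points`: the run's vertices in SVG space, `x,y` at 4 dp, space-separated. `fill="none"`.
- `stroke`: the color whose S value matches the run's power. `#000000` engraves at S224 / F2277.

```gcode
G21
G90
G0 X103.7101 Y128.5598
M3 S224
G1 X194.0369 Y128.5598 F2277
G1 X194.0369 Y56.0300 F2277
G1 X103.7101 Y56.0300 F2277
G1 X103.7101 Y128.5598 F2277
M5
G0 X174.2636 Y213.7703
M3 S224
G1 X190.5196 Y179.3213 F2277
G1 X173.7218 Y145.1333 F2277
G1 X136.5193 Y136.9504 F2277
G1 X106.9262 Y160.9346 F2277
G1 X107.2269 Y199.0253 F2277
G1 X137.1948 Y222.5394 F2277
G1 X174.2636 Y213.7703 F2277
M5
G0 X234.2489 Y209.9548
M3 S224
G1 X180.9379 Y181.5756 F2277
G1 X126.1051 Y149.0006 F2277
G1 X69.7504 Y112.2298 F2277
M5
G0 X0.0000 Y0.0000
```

Machine Y-up, SVG Y-down with viewBox height 235.5096, so y_svg = 235.5096 − y_machine; X carries over. Every run uses S224, so all elements get stroke `#000000` (engrave).

Run 1: The run returns to its start, so emit a `<polygon>` with points (Y-flipped): 103.7101,106.9498 194.0369,106.9498 194.0369,179.4796 103.7101,179.4796.

Run 2: The run returns to its start, so emit a `<polygon>` with points (Y-flipped): 174.2636,21.7393 190.5196,56.1883 173.7218,90.3763 136.5193,98.5592 106.9262,74.5750 107.2269,36.4843 137.1948,12.9702.

Run 3: The run is open, so emit a `<polyline>` with points (Y-flipped): 234.2489,25.5548 180.9379,53.9340 126.1051,86.5090 69.7504,123.2798.

<svg xmlns="http://www.w3.org/2000/svg" width="285.7335mm" height="235.5096mm" viewBox="0 0 285.7335 235.5096">
  <polygon points="103.7101,106.9498 194.0369,106.9498 194.0369,179.4796 103.7101,179.4796" fill="none" stroke="#000000"/>
  <polygon points="174.2636,21.7393 190.5196,56.1883 173.7218,90.3763 136.5193,98.5592 106.9262,74.5750 107.2269,36.4843 137.1948,12.9702" fill="none" stroke="#000000"/>
  <polyline points="234.2489,25.5548 180.9379,53.9340 126.1051,86.5090 69.7504,123.2798" fill="none" stroke="#000000"/>
</svg>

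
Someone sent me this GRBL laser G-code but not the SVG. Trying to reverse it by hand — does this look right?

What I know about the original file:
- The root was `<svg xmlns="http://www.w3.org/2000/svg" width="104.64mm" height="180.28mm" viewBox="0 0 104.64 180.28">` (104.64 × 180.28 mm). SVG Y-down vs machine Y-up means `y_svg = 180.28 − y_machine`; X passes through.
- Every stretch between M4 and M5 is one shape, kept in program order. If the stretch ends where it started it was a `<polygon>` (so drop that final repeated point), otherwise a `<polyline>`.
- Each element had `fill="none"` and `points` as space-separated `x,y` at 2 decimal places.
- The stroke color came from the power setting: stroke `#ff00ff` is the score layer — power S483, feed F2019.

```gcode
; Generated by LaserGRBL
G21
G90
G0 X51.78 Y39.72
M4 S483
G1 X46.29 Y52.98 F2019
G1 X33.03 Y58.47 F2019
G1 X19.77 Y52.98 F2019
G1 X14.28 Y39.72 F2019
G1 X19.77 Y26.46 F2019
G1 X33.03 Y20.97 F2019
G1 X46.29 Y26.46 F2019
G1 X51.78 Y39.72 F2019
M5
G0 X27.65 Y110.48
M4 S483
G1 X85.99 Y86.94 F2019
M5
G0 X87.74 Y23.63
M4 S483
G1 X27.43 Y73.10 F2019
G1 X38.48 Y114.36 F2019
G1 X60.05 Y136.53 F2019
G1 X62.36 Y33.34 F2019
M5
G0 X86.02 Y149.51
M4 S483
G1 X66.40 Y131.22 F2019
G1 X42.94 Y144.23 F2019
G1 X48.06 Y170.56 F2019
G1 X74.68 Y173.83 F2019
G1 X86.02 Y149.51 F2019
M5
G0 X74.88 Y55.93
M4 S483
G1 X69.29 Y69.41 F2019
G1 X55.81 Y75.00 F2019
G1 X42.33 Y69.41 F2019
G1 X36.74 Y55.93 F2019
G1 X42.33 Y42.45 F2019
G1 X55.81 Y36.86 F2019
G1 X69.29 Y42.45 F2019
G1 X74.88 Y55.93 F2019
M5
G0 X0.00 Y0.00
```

Machine Y-up, SVG Y-down with viewBox height 180.28, so y_svg = 180.28 − y_machine; X carries over. Every run uses S483, so all elements get stroke `#ff00ff` (score).

Run 1: The run returns to its start, so emit a `<polygon>` with points (Y-flipped): 51.78,140.56 46.29,127.30 33.03,121.81 19.77,127.30 14.28,140.56 19.77,153.82 33.03,159.31 46.29,153.82.

Run 2: The run is open, so emit a `<polyline>` with points (Y-flipped): 27.65,69.80 85.99,93.34.

Run 3: The run is open, so emit a `<polyline>` with points (Y-flipped): 87.74,156.65 27.43,107.18 38.48,65.92 60.05,43.75 62.36,146.94.

Run 4: The run returns to its start, so emit a `<polygon>` with points (Y-flipped): 86.02,30.77 66.40,49.06 42.94,36.05 48.06,9.72 74.68,6.45.

Run 5: The run returns to its start, so emit a `<polygon>` with points (Y-flipped): 74.88,124.35 69.29,110.87 55.81,105.28 42.33,110.87 36.74,124.35 42.33,137.83 55.81,143.42 69.29,137.83.

<svg xmlns="http://www.w3.org/2000/svg" width="104.64mm" height="180.28mm" viewBox="0 0 104.64 180.28">
  <polygon points="51.78,140.56 46.29,127.30 33.03,121.81 19.77,127.30 14.28,140.56 19.77,153.82 33.03,159.31 46.29,153.82" fill="none" stroke="#ff00ff"/>
  <polyline points="27.65,69.80 85.99,93.34" fill="none" stroke="#ff00ff"/>
  <polyline points="87.74,156.65 27.43,107.18 38.48,65.92 60.05,43.75 62.36,146.94" fill="none" stroke="#ff00ff"/>
  <polygon points="86.02,30.77 66.40,49.06 42.94,36.05 48.06,9.72 74.68,6.45" fill="none" stroke="#ff00ff"/>
  <polygon points="74.88,124.35 69.29,110.87 55.81,105.28 42.33,110.87 36.74,124.35 42.33,137.83 55.81,143.42 69.29,137.83" fill="none" stroke="#ff00ff"/>
</svg>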